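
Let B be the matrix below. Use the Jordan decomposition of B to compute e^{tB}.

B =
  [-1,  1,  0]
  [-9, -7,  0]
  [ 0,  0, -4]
e^{tB} =
  [3*t*exp(-4*t) + exp(-4*t), t*exp(-4*t), 0]
  [-9*t*exp(-4*t), -3*t*exp(-4*t) + exp(-4*t), 0]
  [0, 0, exp(-4*t)]

Strategy: write B = P · J · P⁻¹ where J is a Jordan canonical form, so e^{tB} = P · e^{tJ} · P⁻¹, and e^{tJ} can be computed block-by-block.

B has Jordan form
J =
  [-4,  1,  0]
  [ 0, -4,  0]
  [ 0,  0, -4]
(up to reordering of blocks).

Per-block formulas:
  For a 2×2 Jordan block J_2(-4): exp(t · J_2(-4)) = e^(-4t)·(I + t·N), where N is the 2×2 nilpotent shift.
  For a 1×1 block at λ = -4: exp(t · [-4]) = [e^(-4t)].

After assembling e^{tJ} and conjugating by P, we get:

e^{tB} =
  [3*t*exp(-4*t) + exp(-4*t), t*exp(-4*t), 0]
  [-9*t*exp(-4*t), -3*t*exp(-4*t) + exp(-4*t), 0]
  [0, 0, exp(-4*t)]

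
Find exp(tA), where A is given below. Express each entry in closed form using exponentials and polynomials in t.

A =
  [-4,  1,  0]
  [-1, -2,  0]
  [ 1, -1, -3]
e^{tA} =
  [-t*exp(-3*t) + exp(-3*t), t*exp(-3*t), 0]
  [-t*exp(-3*t), t*exp(-3*t) + exp(-3*t), 0]
  [t*exp(-3*t), -t*exp(-3*t), exp(-3*t)]

Strategy: write A = P · J · P⁻¹ where J is a Jordan canonical form, so e^{tA} = P · e^{tJ} · P⁻¹, and e^{tJ} can be computed block-by-block.

A has Jordan form
J =
  [-3,  1,  0]
  [ 0, -3,  0]
  [ 0,  0, -3]
(up to reordering of blocks).

Per-block formulas:
  For a 2×2 Jordan block J_2(-3): exp(t · J_2(-3)) = e^(-3t)·(I + t·N), where N is the 2×2 nilpotent shift.
  For a 1×1 block at λ = -3: exp(t · [-3]) = [e^(-3t)].

After assembling e^{tJ} and conjugating by P, we get:

e^{tA} =
  [-t*exp(-3*t) + exp(-3*t), t*exp(-3*t), 0]
  [-t*exp(-3*t), t*exp(-3*t) + exp(-3*t), 0]
  [t*exp(-3*t), -t*exp(-3*t), exp(-3*t)]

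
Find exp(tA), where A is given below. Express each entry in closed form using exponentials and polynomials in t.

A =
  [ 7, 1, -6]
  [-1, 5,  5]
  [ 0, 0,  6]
e^{tA} =
  [t*exp(6*t) + exp(6*t), t*exp(6*t), -t^2*exp(6*t)/2 - 6*t*exp(6*t)]
  [-t*exp(6*t), -t*exp(6*t) + exp(6*t), t^2*exp(6*t)/2 + 5*t*exp(6*t)]
  [0, 0, exp(6*t)]

Strategy: write A = P · J · P⁻¹ where J is a Jordan canonical form, so e^{tA} = P · e^{tJ} · P⁻¹, and e^{tJ} can be computed block-by-block.

A has Jordan form
J =
  [6, 1, 0]
  [0, 6, 1]
  [0, 0, 6]
(up to reordering of blocks).

Per-block formulas:
  For a 3×3 Jordan block J_3(6): exp(t · J_3(6)) = e^(6t)·(I + t·N + (t^2/2)·N^2), where N is the 3×3 nilpotent shift.

After assembling e^{tJ} and conjugating by P, we get:

e^{tA} =
  [t*exp(6*t) + exp(6*t), t*exp(6*t), -t^2*exp(6*t)/2 - 6*t*exp(6*t)]
  [-t*exp(6*t), -t*exp(6*t) + exp(6*t), t^2*exp(6*t)/2 + 5*t*exp(6*t)]
  [0, 0, exp(6*t)]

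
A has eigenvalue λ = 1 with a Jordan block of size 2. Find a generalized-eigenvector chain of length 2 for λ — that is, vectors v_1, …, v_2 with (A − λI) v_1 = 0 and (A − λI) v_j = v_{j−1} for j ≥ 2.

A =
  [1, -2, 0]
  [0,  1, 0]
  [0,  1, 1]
A Jordan chain for λ = 1 of length 2:
v_1 = (-2, 0, 1)ᵀ
v_2 = (0, 1, 0)ᵀ

Let N = A − (1)·I. We want v_2 with N^2 v_2 = 0 but N^1 v_2 ≠ 0; then v_{j-1} := N · v_j for j = 2, …, 2.

Pick v_2 = (0, 1, 0)ᵀ.
Then v_1 = N · v_2 = (-2, 0, 1)ᵀ.

Sanity check: (A − (1)·I) v_1 = (0, 0, 0)ᵀ = 0. ✓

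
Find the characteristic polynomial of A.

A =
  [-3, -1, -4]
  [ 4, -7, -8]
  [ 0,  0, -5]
x^3 + 15*x^2 + 75*x + 125

Expanding det(x·I − A) (e.g. by cofactor expansion or by noting that A is similar to its Jordan form J, which has the same characteristic polynomial as A) gives
  χ_A(x) = x^3 + 15*x^2 + 75*x + 125
which factors as (x + 5)^3. The eigenvalues (with algebraic multiplicities) are λ = -5 with multiplicity 3.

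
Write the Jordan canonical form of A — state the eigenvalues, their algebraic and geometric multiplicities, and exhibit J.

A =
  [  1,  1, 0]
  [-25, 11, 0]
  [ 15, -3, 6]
J_2(6) ⊕ J_1(6)

The characteristic polynomial is
  det(x·I − A) = x^3 - 18*x^2 + 108*x - 216 = (x - 6)^3

Eigenvalues and multiplicities (the geometric multiplicity of λ is n − rank(A − λI), which equals the number of Jordan blocks for λ):
  λ = 6: algebraic multiplicity = 3, geometric multiplicity = 2

Determining the block sizes for each eigenvalue:
  λ = 6: 2 blocks summing to 3 forces exactly one block of size 2 and the rest size 1 → block sizes [2, 1]

Assembling the blocks gives a Jordan form
J =
  [6, 1, 0]
  [0, 6, 0]
  [0, 0, 6]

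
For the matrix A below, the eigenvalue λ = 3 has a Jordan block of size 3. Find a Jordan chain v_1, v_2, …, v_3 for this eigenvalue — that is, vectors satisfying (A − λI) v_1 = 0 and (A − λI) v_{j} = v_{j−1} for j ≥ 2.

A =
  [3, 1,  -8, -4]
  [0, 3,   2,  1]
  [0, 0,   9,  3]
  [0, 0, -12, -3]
A Jordan chain for λ = 3 of length 3:
v_1 = (2, 0, 0, 0)ᵀ
v_2 = (-8, 2, 6, -12)ᵀ
v_3 = (0, 0, 1, 0)ᵀ

Let N = A − (3)·I. We want v_3 with N^3 v_3 = 0 but N^2 v_3 ≠ 0; then v_{j-1} := N · v_j for j = 3, …, 2.

Pick v_3 = (0, 0, 1, 0)ᵀ.
Then v_2 = N · v_3 = (-8, 2, 6, -12)ᵀ.
Then v_1 = N · v_2 = (2, 0, 0, 0)ᵀ.

Sanity check: (A − (3)·I) v_1 = (0, 0, 0, 0)ᵀ = 0. ✓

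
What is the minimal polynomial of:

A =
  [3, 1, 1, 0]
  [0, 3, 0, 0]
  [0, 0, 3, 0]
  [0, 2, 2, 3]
x^2 - 6*x + 9

The characteristic polynomial is χ_A(x) = (x - 3)^4, so the eigenvalues are known. The minimal polynomial is
  m_A(x) = Π_λ (x − λ)^{k_λ}
where k_λ is the size of the *largest* Jordan block for λ (equivalently, the smallest k with (A − λI)^k v = 0 for every generalised eigenvector v of λ).

  λ = 3: largest Jordan block has size 2, contributing (x − 3)^2

So m_A(x) = (x - 3)^2 = x^2 - 6*x + 9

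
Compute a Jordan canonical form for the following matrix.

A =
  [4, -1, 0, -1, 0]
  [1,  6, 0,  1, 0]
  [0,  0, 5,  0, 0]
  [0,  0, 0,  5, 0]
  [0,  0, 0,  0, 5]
J_2(5) ⊕ J_1(5) ⊕ J_1(5) ⊕ J_1(5)

The characteristic polynomial is
  det(x·I − A) = x^5 - 25*x^4 + 250*x^3 - 1250*x^2 + 3125*x - 3125 = (x - 5)^5

Eigenvalues and multiplicities (the geometric multiplicity of λ is n − rank(A − λI), which equals the number of Jordan blocks for λ):
  λ = 5: algebraic multiplicity = 5, geometric multiplicity = 4

Determining the block sizes for each eigenvalue:
  λ = 5: 4 blocks summing to 5 forces exactly one block of size 2 and the rest size 1 → block sizes [2, 1, 1, 1]

Assembling the blocks gives a Jordan form
J =
  [5, 1, 0, 0, 0]
  [0, 5, 0, 0, 0]
  [0, 0, 5, 0, 0]
  [0, 0, 0, 5, 0]
  [0, 0, 0, 0, 5]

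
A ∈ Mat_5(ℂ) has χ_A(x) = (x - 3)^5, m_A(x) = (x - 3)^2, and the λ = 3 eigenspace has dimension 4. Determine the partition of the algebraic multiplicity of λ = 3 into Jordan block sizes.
Block sizes for λ = 3: [2, 1, 1, 1]

Step 1 — from the characteristic polynomial, algebraic multiplicity of λ = 3 is 5. From dim ker(A − (3)·I) = 4, there are exactly 4 Jordan blocks for λ = 3.
Step 2 — from the minimal polynomial, the factor (x − 3)^2 tells us the largest block for λ = 3 has size 2.
Step 3 — with total size 5, 4 blocks, and largest block 2, the block sizes (in nonincreasing order) are [2, 1, 1, 1].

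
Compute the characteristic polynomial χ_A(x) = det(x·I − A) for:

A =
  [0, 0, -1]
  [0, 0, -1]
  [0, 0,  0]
x^3

Expanding det(x·I − A) (e.g. by cofactor expansion or by noting that A is similar to its Jordan form J, which has the same characteristic polynomial as A) gives
  χ_A(x) = x^3
which factors as x^3. The eigenvalues (with algebraic multiplicities) are λ = 0 with multiplicity 3.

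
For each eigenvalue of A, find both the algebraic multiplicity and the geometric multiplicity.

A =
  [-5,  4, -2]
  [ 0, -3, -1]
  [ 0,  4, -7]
λ = -5: alg = 3, geom = 2

Step 1 — factor the characteristic polynomial to read off the algebraic multiplicities:
  χ_A(x) = (x + 5)^3

Step 2 — compute geometric multiplicities via the rank-nullity identity g(λ) = n − rank(A − λI):
  rank(A − (-5)·I) = 1, so dim ker(A − (-5)·I) = n − 1 = 2

Summary:
  λ = -5: algebraic multiplicity = 3, geometric multiplicity = 2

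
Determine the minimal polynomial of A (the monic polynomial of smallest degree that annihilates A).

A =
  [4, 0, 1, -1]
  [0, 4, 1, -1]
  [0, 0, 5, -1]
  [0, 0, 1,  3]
x^2 - 8*x + 16

The characteristic polynomial is χ_A(x) = (x - 4)^4, so the eigenvalues are known. The minimal polynomial is
  m_A(x) = Π_λ (x − λ)^{k_λ}
where k_λ is the size of the *largest* Jordan block for λ (equivalently, the smallest k with (A − λI)^k v = 0 for every generalised eigenvector v of λ).

  λ = 4: largest Jordan block has size 2, contributing (x − 4)^2

So m_A(x) = (x - 4)^2 = x^2 - 8*x + 16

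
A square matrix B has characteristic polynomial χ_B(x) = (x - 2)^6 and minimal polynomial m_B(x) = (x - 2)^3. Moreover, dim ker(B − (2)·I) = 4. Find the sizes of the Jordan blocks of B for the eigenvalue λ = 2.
Block sizes for λ = 2: [3, 1, 1, 1]

Step 1 — from the characteristic polynomial, algebraic multiplicity of λ = 2 is 6. From dim ker(B − (2)·I) = 4, there are exactly 4 Jordan blocks for λ = 2.
Step 2 — from the minimal polynomial, the factor (x − 2)^3 tells us the largest block for λ = 2 has size 3.
Step 3 — with total size 6, 4 blocks, and largest block 3, the block sizes (in nonincreasing order) are [3, 1, 1, 1].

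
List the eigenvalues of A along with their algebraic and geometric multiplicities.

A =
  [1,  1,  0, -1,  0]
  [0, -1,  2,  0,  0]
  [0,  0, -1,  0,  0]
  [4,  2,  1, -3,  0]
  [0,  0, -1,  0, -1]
λ = -1: alg = 5, geom = 3

Step 1 — factor the characteristic polynomial to read off the algebraic multiplicities:
  χ_A(x) = (x + 1)^5

Step 2 — compute geometric multiplicities via the rank-nullity identity g(λ) = n − rank(A − λI):
  rank(A − (-1)·I) = 2, so dim ker(A − (-1)·I) = n − 2 = 3

Summary:
  λ = -1: algebraic multiplicity = 5, geometric multiplicity = 3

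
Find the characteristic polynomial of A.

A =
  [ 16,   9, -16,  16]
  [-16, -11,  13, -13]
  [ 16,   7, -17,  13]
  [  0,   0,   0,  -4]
x^4 + 16*x^3 + 96*x^2 + 256*x + 256

Expanding det(x·I − A) (e.g. by cofactor expansion or by noting that A is similar to its Jordan form J, which has the same characteristic polynomial as A) gives
  χ_A(x) = x^4 + 16*x^3 + 96*x^2 + 256*x + 256
which factors as (x + 4)^4. The eigenvalues (with algebraic multiplicities) are λ = -4 with multiplicity 4.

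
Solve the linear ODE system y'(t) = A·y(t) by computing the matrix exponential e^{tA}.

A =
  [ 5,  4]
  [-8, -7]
e^{tA} =
  [2*exp(t) - exp(-3*t), exp(t) - exp(-3*t)]
  [-2*exp(t) + 2*exp(-3*t), -exp(t) + 2*exp(-3*t)]

Strategy: write A = P · J · P⁻¹ where J is a Jordan canonical form, so e^{tA} = P · e^{tJ} · P⁻¹, and e^{tJ} can be computed block-by-block.

A has Jordan form
J =
  [-3, 0]
  [ 0, 1]
(up to reordering of blocks).

Per-block formulas:
  For a 1×1 block at λ = -3: exp(t · [-3]) = [e^(-3t)].
  For a 1×1 block at λ = 1: exp(t · [1]) = [e^(1t)].

After assembling e^{tJ} and conjugating by P, we get:

e^{tA} =
  [2*exp(t) - exp(-3*t), exp(t) - exp(-3*t)]
  [-2*exp(t) + 2*exp(-3*t), -exp(t) + 2*exp(-3*t)]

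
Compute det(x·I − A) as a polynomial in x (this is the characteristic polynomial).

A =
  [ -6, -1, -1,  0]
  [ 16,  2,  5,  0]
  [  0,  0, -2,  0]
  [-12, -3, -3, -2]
x^4 + 8*x^3 + 24*x^2 + 32*x + 16

Expanding det(x·I − A) (e.g. by cofactor expansion or by noting that A is similar to its Jordan form J, which has the same characteristic polynomial as A) gives
  χ_A(x) = x^4 + 8*x^3 + 24*x^2 + 32*x + 16
which factors as (x + 2)^4. The eigenvalues (with algebraic multiplicities) are λ = -2 with multiplicity 4.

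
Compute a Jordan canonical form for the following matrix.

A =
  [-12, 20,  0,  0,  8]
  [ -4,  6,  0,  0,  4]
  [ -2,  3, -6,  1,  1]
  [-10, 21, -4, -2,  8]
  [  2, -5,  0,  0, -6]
J_2(-4) ⊕ J_2(-4) ⊕ J_1(-4)

The characteristic polynomial is
  det(x·I − A) = x^5 + 20*x^4 + 160*x^3 + 640*x^2 + 1280*x + 1024 = (x + 4)^5

Eigenvalues and multiplicities (the geometric multiplicity of λ is n − rank(A − λI), which equals the number of Jordan blocks for λ):
  λ = -4: algebraic multiplicity = 5, geometric multiplicity = 3

Determining the block sizes for each eigenvalue:
  λ = -4: with am = 5 and gm = 3, the partition is not yet determined (e.g. several partitions of 5 into 3 parts exist). Let N = A − (-4)·I. Computing rank(N^1) = 2, rank(N^2) = 0; the number of blocks of size ≥ j is rank(N^{j−1}) − rank(N^j), giving [3, 2]. So we have 2 block(s) of size 2, 1 block(s) of size 1 → block sizes [2, 2, 1]

Assembling the blocks gives a Jordan form
J =
  [-4,  1,  0,  0,  0]
  [ 0, -4,  0,  0,  0]
  [ 0,  0, -4,  1,  0]
  [ 0,  0,  0, -4,  0]
  [ 0,  0,  0,  0, -4]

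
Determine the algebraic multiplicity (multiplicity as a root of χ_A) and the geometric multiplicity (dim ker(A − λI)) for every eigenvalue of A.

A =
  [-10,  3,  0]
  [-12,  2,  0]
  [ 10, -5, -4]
λ = -4: alg = 3, geom = 2

Step 1 — factor the characteristic polynomial to read off the algebraic multiplicities:
  χ_A(x) = (x + 4)^3

Step 2 — compute geometric multiplicities via the rank-nullity identity g(λ) = n − rank(A − λI):
  rank(A − (-4)·I) = 1, so dim ker(A − (-4)·I) = n − 1 = 2

Summary:
  λ = -4: algebraic multiplicity = 3, geometric multiplicity = 2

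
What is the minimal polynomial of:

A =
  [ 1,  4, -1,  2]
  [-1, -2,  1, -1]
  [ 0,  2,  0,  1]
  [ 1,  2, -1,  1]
x^3

The characteristic polynomial is χ_A(x) = x^4, so the eigenvalues are known. The minimal polynomial is
  m_A(x) = Π_λ (x − λ)^{k_λ}
where k_λ is the size of the *largest* Jordan block for λ (equivalently, the smallest k with (A − λI)^k v = 0 for every generalised eigenvector v of λ).

  λ = 0: largest Jordan block has size 3, contributing (x − 0)^3

So m_A(x) = x^3 = x^3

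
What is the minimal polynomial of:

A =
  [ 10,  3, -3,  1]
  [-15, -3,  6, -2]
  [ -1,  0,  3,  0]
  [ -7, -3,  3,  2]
x^3 - 9*x^2 + 27*x - 27

The characteristic polynomial is χ_A(x) = (x - 3)^4, so the eigenvalues are known. The minimal polynomial is
  m_A(x) = Π_λ (x − λ)^{k_λ}
where k_λ is the size of the *largest* Jordan block for λ (equivalently, the smallest k with (A − λI)^k v = 0 for every generalised eigenvector v of λ).

  λ = 3: largest Jordan block has size 3, contributing (x − 3)^3

So m_A(x) = (x - 3)^3 = x^3 - 9*x^2 + 27*x - 27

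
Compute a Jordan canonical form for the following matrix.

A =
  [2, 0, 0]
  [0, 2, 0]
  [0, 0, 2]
J_1(2) ⊕ J_1(2) ⊕ J_1(2)

The characteristic polynomial is
  det(x·I − A) = x^3 - 6*x^2 + 12*x - 8 = (x - 2)^3

Eigenvalues and multiplicities (the geometric multiplicity of λ is n − rank(A − λI), which equals the number of Jordan blocks for λ):
  λ = 2: algebraic multiplicity = 3, geometric multiplicity = 3

Determining the block sizes for each eigenvalue:
  λ = 2: gm = am = 3, so every block has size 1 → block sizes [1, 1, 1]

Assembling the blocks gives a Jordan form
J =
  [2, 0, 0]
  [0, 2, 0]
  [0, 0, 2]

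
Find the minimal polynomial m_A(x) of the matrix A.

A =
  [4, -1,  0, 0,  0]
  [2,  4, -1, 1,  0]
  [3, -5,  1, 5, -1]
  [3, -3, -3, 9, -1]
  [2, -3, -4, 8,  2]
x^3 - 12*x^2 + 48*x - 64

The characteristic polynomial is χ_A(x) = (x - 4)^5, so the eigenvalues are known. The minimal polynomial is
  m_A(x) = Π_λ (x − λ)^{k_λ}
where k_λ is the size of the *largest* Jordan block for λ (equivalently, the smallest k with (A − λI)^k v = 0 for every generalised eigenvector v of λ).

  λ = 4: largest Jordan block has size 3, contributing (x − 4)^3

So m_A(x) = (x - 4)^3 = x^3 - 12*x^2 + 48*x - 64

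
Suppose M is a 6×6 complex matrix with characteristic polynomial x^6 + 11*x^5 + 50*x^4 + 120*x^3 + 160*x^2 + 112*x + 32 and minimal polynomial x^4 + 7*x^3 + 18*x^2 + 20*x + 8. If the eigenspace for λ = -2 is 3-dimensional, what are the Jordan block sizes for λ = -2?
Block sizes for λ = -2: [3, 1, 1]

Step 1 — from the characteristic polynomial, algebraic multiplicity of λ = -2 is 5. From dim ker(M − (-2)·I) = 3, there are exactly 3 Jordan blocks for λ = -2.
Step 2 — from the minimal polynomial, the factor (x + 2)^3 tells us the largest block for λ = -2 has size 3.
Step 3 — with total size 5, 3 blocks, and largest block 3, the block sizes (in nonincreasing order) are [3, 1, 1].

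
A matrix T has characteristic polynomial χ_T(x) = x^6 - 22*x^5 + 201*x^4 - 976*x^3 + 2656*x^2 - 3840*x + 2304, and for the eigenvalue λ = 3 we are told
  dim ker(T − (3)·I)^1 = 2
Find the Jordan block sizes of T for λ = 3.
Block sizes for λ = 3: [1, 1]

From the dimensions of kernels of powers, the number of Jordan blocks of size at least j is d_j − d_{j−1} where d_j = dim ker(N^j) (with d_0 = 0). Computing the differences gives [2].
The number of blocks of size exactly k is (#blocks of size ≥ k) − (#blocks of size ≥ k + 1), so the partition is: 2 block(s) of size 1.
In nonincreasing order the block sizes are [1, 1].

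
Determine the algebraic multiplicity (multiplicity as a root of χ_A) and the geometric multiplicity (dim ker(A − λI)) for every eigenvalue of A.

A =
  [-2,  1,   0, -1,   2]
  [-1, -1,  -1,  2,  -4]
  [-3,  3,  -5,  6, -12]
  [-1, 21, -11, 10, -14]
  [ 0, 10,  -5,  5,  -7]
λ = -2: alg = 4, geom = 2; λ = 3: alg = 1, geom = 1

Step 1 — factor the characteristic polynomial to read off the algebraic multiplicities:
  χ_A(x) = (x - 3)*(x + 2)^4

Step 2 — compute geometric multiplicities via the rank-nullity identity g(λ) = n − rank(A − λI):
  rank(A − (-2)·I) = 3, so dim ker(A − (-2)·I) = n − 3 = 2
  rank(A − (3)·I) = 4, so dim ker(A − (3)·I) = n − 4 = 1

Summary:
  λ = -2: algebraic multiplicity = 4, geometric multiplicity = 2
  λ = 3: algebraic multiplicity = 1, geometric multiplicity = 1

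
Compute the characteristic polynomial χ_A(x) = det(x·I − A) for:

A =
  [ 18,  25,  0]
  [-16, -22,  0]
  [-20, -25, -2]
x^3 + 6*x^2 + 12*x + 8

Expanding det(x·I − A) (e.g. by cofactor expansion or by noting that A is similar to its Jordan form J, which has the same characteristic polynomial as A) gives
  χ_A(x) = x^3 + 6*x^2 + 12*x + 8
which factors as (x + 2)^3. The eigenvalues (with algebraic multiplicities) are λ = -2 with multiplicity 3.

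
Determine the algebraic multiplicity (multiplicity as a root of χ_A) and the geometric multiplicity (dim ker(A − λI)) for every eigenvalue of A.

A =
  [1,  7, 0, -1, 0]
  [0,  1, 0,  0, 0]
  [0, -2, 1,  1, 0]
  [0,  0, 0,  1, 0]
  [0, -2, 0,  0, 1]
λ = 1: alg = 5, geom = 3

Step 1 — factor the characteristic polynomial to read off the algebraic multiplicities:
  χ_A(x) = (x - 1)^5

Step 2 — compute geometric multiplicities via the rank-nullity identity g(λ) = n − rank(A − λI):
  rank(A − (1)·I) = 2, so dim ker(A − (1)·I) = n − 2 = 3

Summary:
  λ = 1: algebraic multiplicity = 5, geometric multiplicity = 3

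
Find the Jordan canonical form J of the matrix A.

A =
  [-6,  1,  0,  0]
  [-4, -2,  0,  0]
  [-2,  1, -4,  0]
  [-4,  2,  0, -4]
J_2(-4) ⊕ J_1(-4) ⊕ J_1(-4)

The characteristic polynomial is
  det(x·I − A) = x^4 + 16*x^3 + 96*x^2 + 256*x + 256 = (x + 4)^4

Eigenvalues and multiplicities (the geometric multiplicity of λ is n − rank(A − λI), which equals the number of Jordan blocks for λ):
  λ = -4: algebraic multiplicity = 4, geometric multiplicity = 3

Determining the block sizes for each eigenvalue:
  λ = -4: 3 blocks summing to 4 forces exactly one block of size 2 and the rest size 1 → block sizes [2, 1, 1]

Assembling the blocks gives a Jordan form
J =
  [-4,  1,  0,  0]
  [ 0, -4,  0,  0]
  [ 0,  0, -4,  0]
  [ 0,  0,  0, -4]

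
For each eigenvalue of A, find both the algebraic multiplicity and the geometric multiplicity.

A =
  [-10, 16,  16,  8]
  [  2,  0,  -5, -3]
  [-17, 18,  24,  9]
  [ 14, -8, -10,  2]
λ = -2: alg = 1, geom = 1; λ = 6: alg = 3, geom = 1

Step 1 — factor the characteristic polynomial to read off the algebraic multiplicities:
  χ_A(x) = (x - 6)^3*(x + 2)

Step 2 — compute geometric multiplicities via the rank-nullity identity g(λ) = n − rank(A − λI):
  rank(A − (-2)·I) = 3, so dim ker(A − (-2)·I) = n − 3 = 1
  rank(A − (6)·I) = 3, so dim ker(A − (6)·I) = n − 3 = 1

Summary:
  λ = -2: algebraic multiplicity = 1, geometric multiplicity = 1
  λ = 6: algebraic multiplicity = 3, geometric multiplicity = 1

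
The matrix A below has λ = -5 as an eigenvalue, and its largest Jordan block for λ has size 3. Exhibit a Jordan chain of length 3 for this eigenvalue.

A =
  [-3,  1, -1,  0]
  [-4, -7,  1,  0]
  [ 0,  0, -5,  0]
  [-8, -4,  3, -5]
A Jordan chain for λ = -5 of length 3:
v_1 = (-1, 2, 0, 4)ᵀ
v_2 = (-1, 1, 0, 3)ᵀ
v_3 = (0, 0, 1, 0)ᵀ

Let N = A − (-5)·I. We want v_3 with N^3 v_3 = 0 but N^2 v_3 ≠ 0; then v_{j-1} := N · v_j for j = 3, …, 2.

Pick v_3 = (0, 0, 1, 0)ᵀ.
Then v_2 = N · v_3 = (-1, 1, 0, 3)ᵀ.
Then v_1 = N · v_2 = (-1, 2, 0, 4)ᵀ.

Sanity check: (A − (-5)·I) v_1 = (0, 0, 0, 0)ᵀ = 0. ✓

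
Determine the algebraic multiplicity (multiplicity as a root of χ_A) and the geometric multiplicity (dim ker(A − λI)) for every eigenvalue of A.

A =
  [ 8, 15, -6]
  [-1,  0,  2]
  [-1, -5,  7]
λ = 5: alg = 3, geom = 2

Step 1 — factor the characteristic polynomial to read off the algebraic multiplicities:
  χ_A(x) = (x - 5)^3

Step 2 — compute geometric multiplicities via the rank-nullity identity g(λ) = n − rank(A − λI):
  rank(A − (5)·I) = 1, so dim ker(A − (5)·I) = n − 1 = 2

Summary:
  λ = 5: algebraic multiplicity = 3, geometric multiplicity = 2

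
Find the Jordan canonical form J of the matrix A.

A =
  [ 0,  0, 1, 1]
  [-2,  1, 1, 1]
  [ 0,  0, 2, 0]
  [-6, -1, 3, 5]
J_3(2) ⊕ J_1(2)

The characteristic polynomial is
  det(x·I − A) = x^4 - 8*x^3 + 24*x^2 - 32*x + 16 = (x - 2)^4

Eigenvalues and multiplicities (the geometric multiplicity of λ is n − rank(A − λI), which equals the number of Jordan blocks for λ):
  λ = 2: algebraic multiplicity = 4, geometric multiplicity = 2

Determining the block sizes for each eigenvalue:
  λ = 2: with am = 4 and gm = 2, the partition is not yet determined (e.g. several partitions of 4 into 2 parts exist). Let N = A − (2)·I. Computing rank(N^1) = 2, rank(N^2) = 1, rank(N^3) = 0; the number of blocks of size ≥ j is rank(N^{j−1}) − rank(N^j), giving [2, 1, 1]. So we have 1 block(s) of size 3, 1 block(s) of size 1 → block sizes [3, 1]

Assembling the blocks gives a Jordan form
J =
  [2, 1, 0, 0]
  [0, 2, 1, 0]
  [0, 0, 2, 0]
  [0, 0, 0, 2]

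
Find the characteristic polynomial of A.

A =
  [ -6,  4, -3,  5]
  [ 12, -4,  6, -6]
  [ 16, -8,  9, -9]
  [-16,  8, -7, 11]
x^4 - 10*x^3 + 36*x^2 - 56*x + 32

Expanding det(x·I − A) (e.g. by cofactor expansion or by noting that A is similar to its Jordan form J, which has the same characteristic polynomial as A) gives
  χ_A(x) = x^4 - 10*x^3 + 36*x^2 - 56*x + 32
which factors as (x - 4)*(x - 2)^3. The eigenvalues (with algebraic multiplicities) are λ = 2 with multiplicity 3, λ = 4 with multiplicity 1.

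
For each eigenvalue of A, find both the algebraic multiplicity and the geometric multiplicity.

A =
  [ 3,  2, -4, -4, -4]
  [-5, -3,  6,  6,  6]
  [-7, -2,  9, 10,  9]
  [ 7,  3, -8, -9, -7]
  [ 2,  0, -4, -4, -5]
λ = -1: alg = 5, geom = 2

Step 1 — factor the characteristic polynomial to read off the algebraic multiplicities:
  χ_A(x) = (x + 1)^5

Step 2 — compute geometric multiplicities via the rank-nullity identity g(λ) = n − rank(A − λI):
  rank(A − (-1)·I) = 3, so dim ker(A − (-1)·I) = n − 3 = 2

Summary:
  λ = -1: algebraic multiplicity = 5, geometric multiplicity = 2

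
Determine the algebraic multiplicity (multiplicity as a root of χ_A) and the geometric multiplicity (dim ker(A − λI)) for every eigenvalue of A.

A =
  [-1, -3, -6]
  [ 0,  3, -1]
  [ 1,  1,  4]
λ = 2: alg = 3, geom = 1

Step 1 — factor the characteristic polynomial to read off the algebraic multiplicities:
  χ_A(x) = (x - 2)^3

Step 2 — compute geometric multiplicities via the rank-nullity identity g(λ) = n − rank(A − λI):
  rank(A − (2)·I) = 2, so dim ker(A − (2)·I) = n − 2 = 1

Summary:
  λ = 2: algebraic multiplicity = 3, geometric multiplicity = 1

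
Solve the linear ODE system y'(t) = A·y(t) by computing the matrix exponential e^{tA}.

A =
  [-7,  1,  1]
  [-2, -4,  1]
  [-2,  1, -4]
e^{tA} =
  [-2*t*exp(-5*t) + exp(-5*t), t*exp(-5*t), t*exp(-5*t)]
  [-2*t*exp(-5*t), t*exp(-5*t) + exp(-5*t), t*exp(-5*t)]
  [-2*t*exp(-5*t), t*exp(-5*t), t*exp(-5*t) + exp(-5*t)]

Strategy: write A = P · J · P⁻¹ where J is a Jordan canonical form, so e^{tA} = P · e^{tJ} · P⁻¹, and e^{tJ} can be computed block-by-block.

A has Jordan form
J =
  [-5,  1,  0]
  [ 0, -5,  0]
  [ 0,  0, -5]
(up to reordering of blocks).

Per-block formulas:
  For a 1×1 block at λ = -5: exp(t · [-5]) = [e^(-5t)].
  For a 2×2 Jordan block J_2(-5): exp(t · J_2(-5)) = e^(-5t)·(I + t·N), where N is the 2×2 nilpotent shift.

After assembling e^{tJ} and conjugating by P, we get:

e^{tA} =
  [-2*t*exp(-5*t) + exp(-5*t), t*exp(-5*t), t*exp(-5*t)]
  [-2*t*exp(-5*t), t*exp(-5*t) + exp(-5*t), t*exp(-5*t)]
  [-2*t*exp(-5*t), t*exp(-5*t), t*exp(-5*t) + exp(-5*t)]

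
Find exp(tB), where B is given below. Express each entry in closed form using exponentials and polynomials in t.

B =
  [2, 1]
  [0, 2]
e^{tB} =
  [exp(2*t), t*exp(2*t)]
  [0, exp(2*t)]

Strategy: write B = P · J · P⁻¹ where J is a Jordan canonical form, so e^{tB} = P · e^{tJ} · P⁻¹, and e^{tJ} can be computed block-by-block.

B has Jordan form
J =
  [2, 1]
  [0, 2]
(up to reordering of blocks).

Per-block formulas:
  For a 2×2 Jordan block J_2(2): exp(t · J_2(2)) = e^(2t)·(I + t·N), where N is the 2×2 nilpotent shift.

After assembling e^{tJ} and conjugating by P, we get:

e^{tB} =
  [exp(2*t), t*exp(2*t)]
  [0, exp(2*t)]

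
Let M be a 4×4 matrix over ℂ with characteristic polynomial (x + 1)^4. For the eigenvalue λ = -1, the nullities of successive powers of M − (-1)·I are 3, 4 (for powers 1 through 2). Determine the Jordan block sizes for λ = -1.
Block sizes for λ = -1: [2, 1, 1]

From the dimensions of kernels of powers, the number of Jordan blocks of size at least j is d_j − d_{j−1} where d_j = dim ker(N^j) (with d_0 = 0). Computing the differences gives [3, 1].
The number of blocks of size exactly k is (#blocks of size ≥ k) − (#blocks of size ≥ k + 1), so the partition is: 2 block(s) of size 1, 1 block(s) of size 2.
In nonincreasing order the block sizes are [2, 1, 1].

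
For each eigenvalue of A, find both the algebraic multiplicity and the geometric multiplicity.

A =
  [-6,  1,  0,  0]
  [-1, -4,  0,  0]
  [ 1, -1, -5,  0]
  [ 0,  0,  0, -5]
λ = -5: alg = 4, geom = 3

Step 1 — factor the characteristic polynomial to read off the algebraic multiplicities:
  χ_A(x) = (x + 5)^4

Step 2 — compute geometric multiplicities via the rank-nullity identity g(λ) = n − rank(A − λI):
  rank(A − (-5)·I) = 1, so dim ker(A − (-5)·I) = n − 1 = 3

Summary:
  λ = -5: algebraic multiplicity = 4, geometric multiplicity = 3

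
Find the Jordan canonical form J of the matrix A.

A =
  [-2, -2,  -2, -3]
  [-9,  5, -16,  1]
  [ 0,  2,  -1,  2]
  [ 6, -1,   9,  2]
J_3(1) ⊕ J_1(1)

The characteristic polynomial is
  det(x·I − A) = x^4 - 4*x^3 + 6*x^2 - 4*x + 1 = (x - 1)^4

Eigenvalues and multiplicities (the geometric multiplicity of λ is n − rank(A − λI), which equals the number of Jordan blocks for λ):
  λ = 1: algebraic multiplicity = 4, geometric multiplicity = 2

Determining the block sizes for each eigenvalue:
  λ = 1: with am = 4 and gm = 2, the partition is not yet determined (e.g. several partitions of 4 into 2 parts exist). Let N = A − (1)·I. Computing rank(N^1) = 2, rank(N^2) = 1, rank(N^3) = 0; the number of blocks of size ≥ j is rank(N^{j−1}) − rank(N^j), giving [2, 1, 1]. So we have 1 block(s) of size 3, 1 block(s) of size 1 → block sizes [3, 1]

Assembling the blocks gives a Jordan form
J =
  [1, 1, 0, 0]
  [0, 1, 1, 0]
  [0, 0, 1, 0]
  [0, 0, 0, 1]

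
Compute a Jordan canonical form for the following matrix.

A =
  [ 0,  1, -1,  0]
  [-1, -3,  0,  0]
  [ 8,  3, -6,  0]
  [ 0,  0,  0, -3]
J_3(-3) ⊕ J_1(-3)

The characteristic polynomial is
  det(x·I − A) = x^4 + 12*x^3 + 54*x^2 + 108*x + 81 = (x + 3)^4

Eigenvalues and multiplicities (the geometric multiplicity of λ is n − rank(A − λI), which equals the number of Jordan blocks for λ):
  λ = -3: algebraic multiplicity = 4, geometric multiplicity = 2

Determining the block sizes for each eigenvalue:
  λ = -3: with am = 4 and gm = 2, the partition is not yet determined (e.g. several partitions of 4 into 2 parts exist). Let N = A − (-3)·I. Computing rank(N^1) = 2, rank(N^2) = 1, rank(N^3) = 0; the number of blocks of size ≥ j is rank(N^{j−1}) − rank(N^j), giving [2, 1, 1]. So we have 1 block(s) of size 3, 1 block(s) of size 1 → block sizes [3, 1]

Assembling the blocks gives a Jordan form
J =
  [-3,  1,  0,  0]
  [ 0, -3,  1,  0]
  [ 0,  0, -3,  0]
  [ 0,  0,  0, -3]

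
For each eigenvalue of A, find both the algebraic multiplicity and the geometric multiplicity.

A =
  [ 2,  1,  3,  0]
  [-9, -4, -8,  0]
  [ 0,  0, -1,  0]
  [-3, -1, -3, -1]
λ = -1: alg = 4, geom = 2

Step 1 — factor the characteristic polynomial to read off the algebraic multiplicities:
  χ_A(x) = (x + 1)^4

Step 2 — compute geometric multiplicities via the rank-nullity identity g(λ) = n − rank(A − λI):
  rank(A − (-1)·I) = 2, so dim ker(A − (-1)·I) = n − 2 = 2

Summary:
  λ = -1: algebraic multiplicity = 4, geometric multiplicity = 2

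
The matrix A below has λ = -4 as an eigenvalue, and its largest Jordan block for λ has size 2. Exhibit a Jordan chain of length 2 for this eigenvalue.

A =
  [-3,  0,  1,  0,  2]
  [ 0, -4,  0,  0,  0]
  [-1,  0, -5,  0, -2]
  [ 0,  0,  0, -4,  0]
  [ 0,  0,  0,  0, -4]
A Jordan chain for λ = -4 of length 2:
v_1 = (1, 0, -1, 0, 0)ᵀ
v_2 = (1, 0, 0, 0, 0)ᵀ

Let N = A − (-4)·I. We want v_2 with N^2 v_2 = 0 but N^1 v_2 ≠ 0; then v_{j-1} := N · v_j for j = 2, …, 2.

Pick v_2 = (1, 0, 0, 0, 0)ᵀ.
Then v_1 = N · v_2 = (1, 0, -1, 0, 0)ᵀ.

Sanity check: (A − (-4)·I) v_1 = (0, 0, 0, 0, 0)ᵀ = 0. ✓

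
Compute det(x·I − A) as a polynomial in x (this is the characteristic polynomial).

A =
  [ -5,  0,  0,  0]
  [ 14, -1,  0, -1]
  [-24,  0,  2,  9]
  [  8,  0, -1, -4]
x^4 + 8*x^3 + 18*x^2 + 16*x + 5

Expanding det(x·I − A) (e.g. by cofactor expansion or by noting that A is similar to its Jordan form J, which has the same characteristic polynomial as A) gives
  χ_A(x) = x^4 + 8*x^3 + 18*x^2 + 16*x + 5
which factors as (x + 1)^3*(x + 5). The eigenvalues (with algebraic multiplicities) are λ = -5 with multiplicity 1, λ = -1 with multiplicity 3.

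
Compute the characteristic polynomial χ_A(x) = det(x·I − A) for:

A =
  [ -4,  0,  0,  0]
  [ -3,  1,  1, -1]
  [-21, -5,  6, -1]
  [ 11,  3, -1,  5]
x^4 - 8*x^3 + 128*x - 256

Expanding det(x·I − A) (e.g. by cofactor expansion or by noting that A is similar to its Jordan form J, which has the same characteristic polynomial as A) gives
  χ_A(x) = x^4 - 8*x^3 + 128*x - 256
which factors as (x - 4)^3*(x + 4). The eigenvalues (with algebraic multiplicities) are λ = -4 with multiplicity 1, λ = 4 with multiplicity 3.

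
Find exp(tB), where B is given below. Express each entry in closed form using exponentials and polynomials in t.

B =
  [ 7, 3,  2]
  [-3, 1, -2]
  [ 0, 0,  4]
e^{tB} =
  [3*t*exp(4*t) + exp(4*t), 3*t*exp(4*t), 2*t*exp(4*t)]
  [-3*t*exp(4*t), -3*t*exp(4*t) + exp(4*t), -2*t*exp(4*t)]
  [0, 0, exp(4*t)]

Strategy: write B = P · J · P⁻¹ where J is a Jordan canonical form, so e^{tB} = P · e^{tJ} · P⁻¹, and e^{tJ} can be computed block-by-block.

B has Jordan form
J =
  [4, 1, 0]
  [0, 4, 0]
  [0, 0, 4]
(up to reordering of blocks).

Per-block formulas:
  For a 1×1 block at λ = 4: exp(t · [4]) = [e^(4t)].
  For a 2×2 Jordan block J_2(4): exp(t · J_2(4)) = e^(4t)·(I + t·N), where N is the 2×2 nilpotent shift.

After assembling e^{tJ} and conjugating by P, we get:

e^{tB} =
  [3*t*exp(4*t) + exp(4*t), 3*t*exp(4*t), 2*t*exp(4*t)]
  [-3*t*exp(4*t), -3*t*exp(4*t) + exp(4*t), -2*t*exp(4*t)]
  [0, 0, exp(4*t)]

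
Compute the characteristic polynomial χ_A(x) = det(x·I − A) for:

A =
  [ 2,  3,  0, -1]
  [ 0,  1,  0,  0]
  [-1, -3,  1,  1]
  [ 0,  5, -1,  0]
x^4 - 4*x^3 + 6*x^2 - 4*x + 1

Expanding det(x·I − A) (e.g. by cofactor expansion or by noting that A is similar to its Jordan form J, which has the same characteristic polynomial as A) gives
  χ_A(x) = x^4 - 4*x^3 + 6*x^2 - 4*x + 1
which factors as (x - 1)^4. The eigenvalues (with algebraic multiplicities) are λ = 1 with multiplicity 4.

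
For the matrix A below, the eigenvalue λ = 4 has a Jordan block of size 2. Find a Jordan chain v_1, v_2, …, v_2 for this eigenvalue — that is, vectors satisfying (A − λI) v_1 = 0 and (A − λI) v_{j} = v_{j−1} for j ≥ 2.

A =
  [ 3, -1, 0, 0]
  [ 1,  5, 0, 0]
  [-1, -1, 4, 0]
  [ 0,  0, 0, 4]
A Jordan chain for λ = 4 of length 2:
v_1 = (-1, 1, -1, 0)ᵀ
v_2 = (1, 0, 0, 0)ᵀ

Let N = A − (4)·I. We want v_2 with N^2 v_2 = 0 but N^1 v_2 ≠ 0; then v_{j-1} := N · v_j for j = 2, …, 2.

Pick v_2 = (1, 0, 0, 0)ᵀ.
Then v_1 = N · v_2 = (-1, 1, -1, 0)ᵀ.

Sanity check: (A − (4)·I) v_1 = (0, 0, 0, 0)ᵀ = 0. ✓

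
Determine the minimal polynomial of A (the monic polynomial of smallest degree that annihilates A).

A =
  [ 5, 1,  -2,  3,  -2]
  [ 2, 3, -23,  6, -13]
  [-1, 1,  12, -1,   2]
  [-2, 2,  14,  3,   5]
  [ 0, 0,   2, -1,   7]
x^3 - 18*x^2 + 108*x - 216

The characteristic polynomial is χ_A(x) = (x - 6)^5, so the eigenvalues are known. The minimal polynomial is
  m_A(x) = Π_λ (x − λ)^{k_λ}
where k_λ is the size of the *largest* Jordan block for λ (equivalently, the smallest k with (A − λI)^k v = 0 for every generalised eigenvector v of λ).

  λ = 6: largest Jordan block has size 3, contributing (x − 6)^3

So m_A(x) = (x - 6)^3 = x^3 - 18*x^2 + 108*x - 216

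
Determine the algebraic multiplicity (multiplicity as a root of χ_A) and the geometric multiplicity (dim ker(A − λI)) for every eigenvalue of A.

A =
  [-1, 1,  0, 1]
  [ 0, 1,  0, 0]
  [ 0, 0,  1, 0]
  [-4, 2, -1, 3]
λ = 1: alg = 4, geom = 2

Step 1 — factor the characteristic polynomial to read off the algebraic multiplicities:
  χ_A(x) = (x - 1)^4

Step 2 — compute geometric multiplicities via the rank-nullity identity g(λ) = n − rank(A − λI):
  rank(A − (1)·I) = 2, so dim ker(A − (1)·I) = n − 2 = 2

Summary:
  λ = 1: algebraic multiplicity = 4, geometric multiplicity = 2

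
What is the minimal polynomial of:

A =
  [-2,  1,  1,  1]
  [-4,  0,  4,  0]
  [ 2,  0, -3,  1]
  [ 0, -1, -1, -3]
x^3 + 6*x^2 + 12*x + 8

The characteristic polynomial is χ_A(x) = (x + 2)^4, so the eigenvalues are known. The minimal polynomial is
  m_A(x) = Π_λ (x − λ)^{k_λ}
where k_λ is the size of the *largest* Jordan block for λ (equivalently, the smallest k with (A − λI)^k v = 0 for every generalised eigenvector v of λ).

  λ = -2: largest Jordan block has size 3, contributing (x + 2)^3

So m_A(x) = (x + 2)^3 = x^3 + 6*x^2 + 12*x + 8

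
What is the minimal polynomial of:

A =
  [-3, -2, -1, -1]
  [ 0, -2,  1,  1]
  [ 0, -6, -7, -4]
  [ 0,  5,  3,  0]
x^3 + 9*x^2 + 27*x + 27

The characteristic polynomial is χ_A(x) = (x + 3)^4, so the eigenvalues are known. The minimal polynomial is
  m_A(x) = Π_λ (x − λ)^{k_λ}
where k_λ is the size of the *largest* Jordan block for λ (equivalently, the smallest k with (A − λI)^k v = 0 for every generalised eigenvector v of λ).

  λ = -3: largest Jordan block has size 3, contributing (x + 3)^3

So m_A(x) = (x + 3)^3 = x^3 + 9*x^2 + 27*x + 27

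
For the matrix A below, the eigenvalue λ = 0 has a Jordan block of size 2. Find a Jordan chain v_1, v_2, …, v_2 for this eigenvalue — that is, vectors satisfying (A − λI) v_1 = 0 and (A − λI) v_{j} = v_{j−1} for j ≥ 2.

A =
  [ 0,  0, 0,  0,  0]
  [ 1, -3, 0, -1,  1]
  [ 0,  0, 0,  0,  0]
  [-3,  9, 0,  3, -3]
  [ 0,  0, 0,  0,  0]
A Jordan chain for λ = 0 of length 2:
v_1 = (0, 1, 0, -3, 0)ᵀ
v_2 = (1, 0, 0, 0, 0)ᵀ

Let N = A − (0)·I. We want v_2 with N^2 v_2 = 0 but N^1 v_2 ≠ 0; then v_{j-1} := N · v_j for j = 2, …, 2.

Pick v_2 = (1, 0, 0, 0, 0)ᵀ.
Then v_1 = N · v_2 = (0, 1, 0, -3, 0)ᵀ.

Sanity check: (A − (0)·I) v_1 = (0, 0, 0, 0, 0)ᵀ = 0. ✓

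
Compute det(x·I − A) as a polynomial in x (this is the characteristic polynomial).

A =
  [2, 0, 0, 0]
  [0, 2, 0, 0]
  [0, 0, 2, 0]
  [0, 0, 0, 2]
x^4 - 8*x^3 + 24*x^2 - 32*x + 16

Expanding det(x·I − A) (e.g. by cofactor expansion or by noting that A is similar to its Jordan form J, which has the same characteristic polynomial as A) gives
  χ_A(x) = x^4 - 8*x^3 + 24*x^2 - 32*x + 16
which factors as (x - 2)^4. The eigenvalues (with algebraic multiplicities) are λ = 2 with multiplicity 4.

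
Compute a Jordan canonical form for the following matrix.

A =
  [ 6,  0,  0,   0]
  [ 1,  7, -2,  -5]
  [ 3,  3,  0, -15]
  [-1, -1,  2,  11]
J_2(6) ⊕ J_1(6) ⊕ J_1(6)

The characteristic polynomial is
  det(x·I − A) = x^4 - 24*x^3 + 216*x^2 - 864*x + 1296 = (x - 6)^4

Eigenvalues and multiplicities (the geometric multiplicity of λ is n − rank(A − λI), which equals the number of Jordan blocks for λ):
  λ = 6: algebraic multiplicity = 4, geometric multiplicity = 3

Determining the block sizes for each eigenvalue:
  λ = 6: 3 blocks summing to 4 forces exactly one block of size 2 and the rest size 1 → block sizes [2, 1, 1]

Assembling the blocks gives a Jordan form
J =
  [6, 1, 0, 0]
  [0, 6, 0, 0]
  [0, 0, 6, 0]
  [0, 0, 0, 6]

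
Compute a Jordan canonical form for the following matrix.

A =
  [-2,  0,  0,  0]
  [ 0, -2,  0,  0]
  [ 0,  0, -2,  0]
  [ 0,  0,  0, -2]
J_1(-2) ⊕ J_1(-2) ⊕ J_1(-2) ⊕ J_1(-2)

The characteristic polynomial is
  det(x·I − A) = x^4 + 8*x^3 + 24*x^2 + 32*x + 16 = (x + 2)^4

Eigenvalues and multiplicities (the geometric multiplicity of λ is n − rank(A − λI), which equals the number of Jordan blocks for λ):
  λ = -2: algebraic multiplicity = 4, geometric multiplicity = 4

Determining the block sizes for each eigenvalue:
  λ = -2: gm = am = 4, so every block has size 1 → block sizes [1, 1, 1, 1]

Assembling the blocks gives a Jordan form
J =
  [-2,  0,  0,  0]
  [ 0, -2,  0,  0]
  [ 0,  0, -2,  0]
  [ 0,  0,  0, -2]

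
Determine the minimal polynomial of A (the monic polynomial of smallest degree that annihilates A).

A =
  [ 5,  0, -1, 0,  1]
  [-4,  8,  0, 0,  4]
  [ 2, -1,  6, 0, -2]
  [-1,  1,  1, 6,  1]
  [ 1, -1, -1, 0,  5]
x^2 - 12*x + 36

The characteristic polynomial is χ_A(x) = (x - 6)^5, so the eigenvalues are known. The minimal polynomial is
  m_A(x) = Π_λ (x − λ)^{k_λ}
where k_λ is the size of the *largest* Jordan block for λ (equivalently, the smallest k with (A − λI)^k v = 0 for every generalised eigenvector v of λ).

  λ = 6: largest Jordan block has size 2, contributing (x − 6)^2

So m_A(x) = (x - 6)^2 = x^2 - 12*x + 36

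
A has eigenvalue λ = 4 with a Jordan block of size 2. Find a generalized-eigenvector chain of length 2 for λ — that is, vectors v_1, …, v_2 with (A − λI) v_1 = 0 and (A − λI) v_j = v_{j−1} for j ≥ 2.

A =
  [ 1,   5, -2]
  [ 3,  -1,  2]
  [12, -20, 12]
A Jordan chain for λ = 4 of length 2:
v_1 = (-3, 3, 12)ᵀ
v_2 = (1, 0, 0)ᵀ

Let N = A − (4)·I. We want v_2 with N^2 v_2 = 0 but N^1 v_2 ≠ 0; then v_{j-1} := N · v_j for j = 2, …, 2.

Pick v_2 = (1, 0, 0)ᵀ.
Then v_1 = N · v_2 = (-3, 3, 12)ᵀ.

Sanity check: (A − (4)·I) v_1 = (0, 0, 0)ᵀ = 0. ✓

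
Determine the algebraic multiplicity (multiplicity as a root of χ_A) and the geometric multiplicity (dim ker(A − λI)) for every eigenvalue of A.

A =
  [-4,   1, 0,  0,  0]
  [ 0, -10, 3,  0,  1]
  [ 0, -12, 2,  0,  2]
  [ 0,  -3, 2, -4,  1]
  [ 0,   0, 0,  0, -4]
λ = -4: alg = 5, geom = 2

Step 1 — factor the characteristic polynomial to read off the algebraic multiplicities:
  χ_A(x) = (x + 4)^5

Step 2 — compute geometric multiplicities via the rank-nullity identity g(λ) = n − rank(A − λI):
  rank(A − (-4)·I) = 3, so dim ker(A − (-4)·I) = n − 3 = 2

Summary:
  λ = -4: algebraic multiplicity = 5, geometric multiplicity = 2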